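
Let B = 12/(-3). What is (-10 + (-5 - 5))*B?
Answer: 80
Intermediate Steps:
B = -4 (B = 12*(-⅓) = -4)
(-10 + (-5 - 5))*B = (-10 + (-5 - 5))*(-4) = (-10 - 10)*(-4) = -20*(-4) = 80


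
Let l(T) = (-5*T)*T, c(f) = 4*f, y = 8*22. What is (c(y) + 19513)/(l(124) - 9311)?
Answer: -20217/86191 ≈ -0.23456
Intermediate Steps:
y = 176
l(T) = -5*T²
(c(y) + 19513)/(l(124) - 9311) = (4*176 + 19513)/(-5*124² - 9311) = (704 + 19513)/(-5*15376 - 9311) = 20217/(-76880 - 9311) = 20217/(-86191) = 20217*(-1/86191) = -20217/86191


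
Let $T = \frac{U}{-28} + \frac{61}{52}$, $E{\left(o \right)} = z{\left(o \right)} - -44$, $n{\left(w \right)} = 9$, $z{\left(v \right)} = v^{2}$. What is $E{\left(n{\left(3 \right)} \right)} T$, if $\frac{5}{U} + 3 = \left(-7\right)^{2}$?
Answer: $\frac{2447125}{16744} \approx 146.15$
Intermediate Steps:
$U = \frac{5}{46}$ ($U = \frac{5}{-3 + \left(-7\right)^{2}} = \frac{5}{-3 + 49} = \frac{5}{46} \approx 0.1087$)
$E{\left(o \right)} = 44 + o^{2}$ ($E{\left(o \right)} = o^{2} - -44 = o^{2} + 44 = 44 + o^{2}$)
$T = \frac{19577}{16744}$ ($T = \frac{5}{46 \left(-28\right)} + \frac{61}{52} = \frac{5}{46} \left(- \frac{1}{28}\right) + 61 \cdot \frac{1}{52} = - \frac{5}{1288} + \frac{61}{52} = \frac{19577}{16744} \approx 1.1692$)
$E{\left(n{\left(3 \right)} \right)} T = \left(44 + 9^{2}\right) \frac{19577}{16744} = \left(44 + 81\right) \frac{19577}{16744} = 125 \cdot \frac{19577}{16744} = \frac{2447125}{16744}$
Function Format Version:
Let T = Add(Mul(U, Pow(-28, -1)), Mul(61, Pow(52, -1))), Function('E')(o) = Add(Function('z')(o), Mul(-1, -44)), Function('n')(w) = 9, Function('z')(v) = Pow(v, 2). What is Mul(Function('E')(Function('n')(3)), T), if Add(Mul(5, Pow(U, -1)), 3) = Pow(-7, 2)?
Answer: Rational(2447125, 16744) ≈ 146.15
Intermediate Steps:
U = Rational(5, 46) (U = Mul(5, Pow(Add(-3, Pow(-7, 2)), -1)) = Mul(5, Pow(Add(-3, 49), -1)) = Mul(5, Pow(46, -1)) = Mul(5, Rational(1, 46)) = Rational(5, 46) ≈ 0.10870)
Function('E')(o) = Add(44, Pow(o, 2)) (Function('E')(o) = Add(Pow(o, 2), Mul(-1, -44)) = Add(Pow(o, 2), 44) = Add(44, Pow(o, 2)))
T = Rational(19577, 16744) (T = Add(Mul(Rational(5, 46), Pow(-28, -1)), Mul(61, Pow(52, -1))) = Add(Mul(Rational(5, 46), Rational(-1, 28)), Mul(61, Rational(1, 52))) = Add(Rational(-5, 1288), Rational(61, 52)) = Rational(19577, 16744) ≈ 1.1692)
Mul(Function('E')(Function('n')(3)), T) = Mul(Add(44, Pow(9, 2)), Rational(19577, 16744)) = Mul(Add(44, 81), Rational(19577, 16744)) = Mul(125, Rational(19577, 16744)) = Rational(2447125, 16744)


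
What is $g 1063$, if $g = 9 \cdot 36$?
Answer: $344412$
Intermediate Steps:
$g = 324$
$g 1063 = 324 \cdot 1063 = 344412$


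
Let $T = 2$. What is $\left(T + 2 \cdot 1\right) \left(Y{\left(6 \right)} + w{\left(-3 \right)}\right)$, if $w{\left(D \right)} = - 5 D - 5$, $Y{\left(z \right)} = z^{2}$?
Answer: $184$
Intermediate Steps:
$w{\left(D \right)} = -5 - 5 D$
$\left(T + 2 \cdot 1\right) \left(Y{\left(6 \right)} + w{\left(-3 \right)}\right) = \left(2 + 2 \cdot 1\right) \left(6^{2} - -10\right) = \left(2 + 2\right) \left(36 + \left(-5 + 15\right)\right) = 4 \left(36 + 10\right) = 4 \cdot 46 = 184$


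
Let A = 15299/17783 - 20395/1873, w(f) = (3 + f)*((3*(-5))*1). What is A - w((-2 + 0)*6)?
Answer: -4830549723/33307559 ≈ -145.03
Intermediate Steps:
w(f) = -45 - 15*f (w(f) = (3 + f)*(-15*1) = (3 + f)*(-15) = -45 - 15*f)
A = -334029258/33307559 (A = 15299*(1/17783) - 20395*1/1873 = 15299/17783 - 20395/1873 = -334029258/33307559 ≈ -10.029)
A - w((-2 + 0)*6) = -334029258/33307559 - (-45 - 15*(-2 + 0)*6) = -334029258/33307559 - (-45 - (-30)*6) = -334029258/33307559 - (-45 - 15*(-12)) = -334029258/33307559 - (-45 + 180) = -334029258/33307559 - 1*135 = -334029258/33307559 - 135 = -4830549723/33307559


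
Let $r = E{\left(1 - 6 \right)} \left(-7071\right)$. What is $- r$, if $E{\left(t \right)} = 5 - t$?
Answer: $70710$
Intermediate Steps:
$r = -70710$ ($r = \left(5 - \left(1 - 6\right)\right) \left(-7071\right) = \left(5 - -5\right) \left(-7071\right) = \left(5 + 5\right) \left(-7071\right) = 10 \left(-7071\right) = -70710$)
$- r = \left(-1\right) \left(-70710\right) = 70710$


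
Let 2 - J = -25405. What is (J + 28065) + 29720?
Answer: 83192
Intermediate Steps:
J = 25407 (J = 2 - 1*(-25405) = 2 + 25405 = 25407)
(J + 28065) + 29720 = (25407 + 28065) + 29720 = 53472 + 29720 = 83192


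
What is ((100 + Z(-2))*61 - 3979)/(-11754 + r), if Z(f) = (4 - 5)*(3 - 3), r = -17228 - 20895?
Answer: -2121/49877 ≈ -0.042525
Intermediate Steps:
r = -38123
Z(f) = 0 (Z(f) = -1*0 = 0)
((100 + Z(-2))*61 - 3979)/(-11754 + r) = ((100 + 0)*61 - 3979)/(-11754 - 38123) = (100*61 - 3979)/(-49877) = (6100 - 3979)*(-1/49877) = 2121*(-1/49877) = -2121/49877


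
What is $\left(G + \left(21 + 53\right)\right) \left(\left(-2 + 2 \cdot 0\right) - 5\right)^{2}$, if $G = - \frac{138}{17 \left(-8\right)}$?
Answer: $\frac{249949}{68} \approx 3675.7$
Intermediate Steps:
$G = \frac{69}{68}$ ($G = - \frac{138}{-136} = \left(-138\right) \left(- \frac{1}{136}\right) = \frac{69}{68} \approx 1.0147$)
$\left(G + \left(21 + 53\right)\right) \left(\left(-2 + 2 \cdot 0\right) - 5\right)^{2} = \left(\frac{69}{68} + \left(21 + 53\right)\right) \left(\left(-2 + 2 \cdot 0\right) - 5\right)^{2} = \left(\frac{69}{68} + 74\right) \left(\left(-2 + 0\right) - 5\right)^{2} = \frac{5101 \left(-2 - 5\right)^{2}}{68} = \frac{5101 \left(-7\right)^{2}}{68} = \frac{5101}{68} \cdot 49 = \frac{249949}{68}$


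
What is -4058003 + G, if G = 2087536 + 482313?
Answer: -1488154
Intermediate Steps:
G = 2569849
-4058003 + G = -4058003 + 2569849 = -1488154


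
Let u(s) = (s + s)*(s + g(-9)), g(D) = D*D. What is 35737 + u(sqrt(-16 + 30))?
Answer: 35765 + 162*sqrt(14) ≈ 36371.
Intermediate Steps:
g(D) = D**2
u(s) = 2*s*(81 + s) (u(s) = (s + s)*(s + (-9)**2) = (2*s)*(s + 81) = (2*s)*(81 + s) = 2*s*(81 + s))
35737 + u(sqrt(-16 + 30)) = 35737 + 2*sqrt(-16 + 30)*(81 + sqrt(-16 + 30)) = 35737 + 2*sqrt(14)*(81 + sqrt(14))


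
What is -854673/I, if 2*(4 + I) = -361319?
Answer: 1709346/361327 ≈ 4.7307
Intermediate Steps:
I = -361327/2 (I = -4 + (½)*(-361319) = -4 - 361319/2 = -361327/2 ≈ -1.8066e+5)
-854673/I = -854673/(-361327/2) = -854673*(-2/361327) = 1709346/361327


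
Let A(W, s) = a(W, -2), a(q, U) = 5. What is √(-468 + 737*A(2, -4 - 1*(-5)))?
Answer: √3217 ≈ 56.719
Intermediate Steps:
A(W, s) = 5
√(-468 + 737*A(2, -4 - 1*(-5))) = √(-468 + 737*5) = √(-468 + 3685) = √3217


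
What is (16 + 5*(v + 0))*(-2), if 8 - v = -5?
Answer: -162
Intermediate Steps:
v = 13 (v = 8 - 1*(-5) = 8 + 5 = 13)
(16 + 5*(v + 0))*(-2) = (16 + 5*(13 + 0))*(-2) = (16 + 5*13)*(-2) = (16 + 65)*(-2) = 81*(-2) = -162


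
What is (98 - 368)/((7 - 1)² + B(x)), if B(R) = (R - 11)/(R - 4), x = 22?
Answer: -4860/659 ≈ -7.3748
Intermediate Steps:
B(R) = (-11 + R)/(-4 + R)
(98 - 368)/((7 - 1)² + B(x)) = (98 - 368)/((7 - 1)² + (-11 + 22)/(-4 + 22)) = -270/(6² + 11/18) = -270/(36 + (1/18)*11) = -270/(36 + 11/18) = -270/659/18 = -270*18/659 = -4860/659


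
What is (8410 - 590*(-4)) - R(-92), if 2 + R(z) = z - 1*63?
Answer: 10927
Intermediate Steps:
R(z) = -65 + z (R(z) = -2 + (z - 1*63) = -2 + (z - 63) = -2 + (-63 + z) = -65 + z)
(8410 - 590*(-4)) - R(-92) = (8410 - 590*(-4)) - (-65 - 92) = (8410 - 1*(-2360)) - 1*(-157) = (8410 + 2360) + 157 = 10770 + 157 = 10927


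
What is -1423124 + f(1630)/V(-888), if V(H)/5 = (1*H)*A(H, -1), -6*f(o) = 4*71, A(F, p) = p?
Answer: -9478005911/6660 ≈ -1.4231e+6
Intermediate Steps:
f(o) = -142/3 (f(o) = -2*71/3 = -⅙*284 = -142/3)
V(H) = -5*H (V(H) = 5*((1*H)*(-1)) = 5*(H*(-1)) = 5*(-H) = -5*H)
-1423124 + f(1630)/V(-888) = -1423124 - 142/(3*((-5*(-888)))) = -1423124 - 142/3/4440 = -1423124 - 142/3*1/4440 = -1423124 - 71/6660 = -9478005911/6660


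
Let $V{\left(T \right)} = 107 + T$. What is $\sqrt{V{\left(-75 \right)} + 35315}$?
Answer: $\sqrt{35347} \approx 188.01$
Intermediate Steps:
$\sqrt{V{\left(-75 \right)} + 35315} = \sqrt{\left(107 - 75\right) + 35315} = \sqrt{32 + 35315} = \sqrt{35347}$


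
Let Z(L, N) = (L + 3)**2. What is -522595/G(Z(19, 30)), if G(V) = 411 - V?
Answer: 522595/73 ≈ 7158.8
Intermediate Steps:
Z(L, N) = (3 + L)**2
-522595/G(Z(19, 30)) = -522595/(411 - (3 + 19)**2) = -522595/(411 - 1*22**2) = -522595/(411 - 1*484) = -522595/(411 - 484) = -522595/(-73) = -522595*(-1/73) = 522595/73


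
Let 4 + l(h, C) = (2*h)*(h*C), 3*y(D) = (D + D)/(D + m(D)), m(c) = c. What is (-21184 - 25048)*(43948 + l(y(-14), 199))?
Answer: -18302971408/9 ≈ -2.0337e+9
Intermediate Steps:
y(D) = ⅓ (y(D) = ((D + D)/(D + D))/3 = ((2*D)/((2*D)))/3 = ((2*D)*(1/(2*D)))/3 = (⅓)*1 = ⅓)
l(h, C) = -4 + 2*C*h² (l(h, C) = -4 + (2*h)*(h*C) = -4 + (2*h)*(C*h) = -4 + 2*C*h²)
(-21184 - 25048)*(43948 + l(y(-14), 199)) = (-21184 - 25048)*(43948 + (-4 + 2*199*(⅓)²)) = -46232*(43948 + (-4 + 2*199*(⅑))) = -46232*(43948 + (-4 + 398/9)) = -46232*(43948 + 362/9) = -46232*395894/9 = -18302971408/9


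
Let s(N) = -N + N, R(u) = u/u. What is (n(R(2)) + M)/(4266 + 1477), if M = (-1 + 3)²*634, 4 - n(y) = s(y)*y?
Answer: 2540/5743 ≈ 0.44228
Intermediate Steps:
R(u) = 1
s(N) = 0
n(y) = 4 (n(y) = 4 - 0*y = 4 - 1*0 = 4 + 0 = 4)
M = 2536 (M = 2²*634 = 4*634 = 2536)
(n(R(2)) + M)/(4266 + 1477) = (4 + 2536)/(4266 + 1477) = 2540/5743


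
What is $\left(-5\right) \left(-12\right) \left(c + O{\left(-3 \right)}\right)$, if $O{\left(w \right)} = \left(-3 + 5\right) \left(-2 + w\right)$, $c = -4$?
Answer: $-840$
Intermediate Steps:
$O{\left(w \right)} = -4 + 2 w$ ($O{\left(w \right)} = 2 \left(-2 + w\right) = -4 + 2 w$)
$\left(-5\right) \left(-12\right) \left(c + O{\left(-3 \right)}\right) = \left(-5\right) \left(-12\right) \left(-4 + \left(-4 + 2 \left(-3\right)\right)\right) = 60 \left(-4 - 10\right) = 60 \left(-14\right) = -840$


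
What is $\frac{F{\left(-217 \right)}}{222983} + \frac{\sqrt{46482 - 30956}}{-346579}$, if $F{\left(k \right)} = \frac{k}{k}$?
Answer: $\frac{1}{222983} - \frac{\sqrt{15526}}{346579} \approx -0.00035504$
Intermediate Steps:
$F{\left(k \right)} = 1$
$\frac{F{\left(-217 \right)}}{222983} + \frac{\sqrt{46482 - 30956}}{-346579} = 1 \cdot \frac{1}{222983} + \frac{\sqrt{46482 - 30956}}{-346579} = 1 \cdot \frac{1}{222983} + \sqrt{15526} \left(- \frac{1}{346579}\right) = \frac{1}{222983} - \frac{\sqrt{15526}}{346579}$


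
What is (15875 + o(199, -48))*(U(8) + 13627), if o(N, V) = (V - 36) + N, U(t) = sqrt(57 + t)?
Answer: 217895730 + 15990*sqrt(65) ≈ 2.1802e+8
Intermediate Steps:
o(N, V) = -36 + N + V (o(N, V) = (-36 + V) + N = -36 + N + V)
(15875 + o(199, -48))*(U(8) + 13627) = (15875 + (-36 + 199 - 48))*(sqrt(57 + 8) + 13627) = (15875 + 115)*(sqrt(65) + 13627) = 15990*(13627 + sqrt(65)) = 217895730 + 15990*sqrt(65)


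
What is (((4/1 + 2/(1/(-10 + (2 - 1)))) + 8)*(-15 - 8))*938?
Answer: 129444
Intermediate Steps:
(((4/1 + 2/(1/(-10 + (2 - 1)))) + 8)*(-15 - 8))*938 = (((4*1 + 2/(1/(-10 + 1))) + 8)*(-23))*938 = (((4 + 2/(1/(-9))) + 8)*(-23))*938 = (((4 + 2/(-⅑)) + 8)*(-23))*938 = (((4 + 2*(-9)) + 8)*(-23))*938 = (((4 - 18) + 8)*(-23))*938 = ((-14 + 8)*(-23))*938 = -6*(-23)*938 = 138*938 = 129444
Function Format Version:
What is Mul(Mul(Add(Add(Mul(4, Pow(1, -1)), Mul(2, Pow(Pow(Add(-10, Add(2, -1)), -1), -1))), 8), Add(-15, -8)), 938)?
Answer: 129444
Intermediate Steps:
Mul(Mul(Add(Add(Mul(4, Pow(1, -1)), Mul(2, Pow(Pow(Add(-10, Add(2, -1)), -1), -1))), 8), Add(-15, -8)), 938) = Mul(Mul(Add(Add(Mul(4, 1), Mul(2, Pow(Pow(Add(-10, 1), -1), -1))), 8), -23), 938) = Mul(Mul(Add(Add(4, Mul(2, Pow(Pow(-9, -1), -1))), 8), -23), 938) = Mul(Mul(Add(Add(4, Mul(2, Pow(Rational(-1, 9), -1))), 8), -23), 938) = Mul(Mul(Add(Add(4, Mul(2, -9)), 8), -23), 938) = Mul(Mul(Add(Add(4, -18), 8), -23), 938) = Mul(Mul(Add(-14, 8), -23), 938) = Mul(Mul(-6, -23), 938) = Mul(138, 938) = 129444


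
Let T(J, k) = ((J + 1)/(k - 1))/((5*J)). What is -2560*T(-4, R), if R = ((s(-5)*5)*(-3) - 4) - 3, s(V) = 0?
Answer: 48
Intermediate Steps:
R = -7 (R = ((0*5)*(-3) - 4) - 3 = (0*(-3) - 4) - 3 = (0 - 4) - 3 = -4 - 3 = -7)
T(J, k) = (1 + J)/(5*J*(-1 + k)) (T(J, k) = ((1 + J)/(-1 + k))*(1/(5*J)) = (1 + J)/(5*J*(-1 + k)))
-2560*T(-4, R) = -512*(1 - 4)/((-4)*(-1 - 7)) = -512*(-1)*(-3)/(4*(-8)) = -512*(-1)*(-1)*(-3)/(4*8) = -2560*(-3/160) = 48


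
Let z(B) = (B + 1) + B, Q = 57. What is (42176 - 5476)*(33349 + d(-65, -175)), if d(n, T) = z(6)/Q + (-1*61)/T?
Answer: 488347855636/399 ≈ 1.2239e+9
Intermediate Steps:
z(B) = 1 + 2*B (z(B) = (1 + B) + B = 1 + 2*B)
d(n, T) = 13/57 - 61/T (d(n, T) = (1 + 2*6)/57 + (-1*61)/T = (1 + 12)*(1/57) - 61/T = 13*(1/57) - 61/T = 13/57 - 61/T)
(42176 - 5476)*(33349 + d(-65, -175)) = (42176 - 5476)*(33349 + (13/57 - 61/(-175))) = 36700*(33349 + (13/57 - 61*(-1/175))) = 36700*(33349 + (13/57 + 61/175)) = 36700*(33349 + 5752/9975) = 36700*(332662027/9975) = 488347855636/399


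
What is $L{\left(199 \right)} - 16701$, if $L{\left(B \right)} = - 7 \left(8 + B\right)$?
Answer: $-18150$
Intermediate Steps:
$L{\left(B \right)} = -56 - 7 B$
$L{\left(199 \right)} - 16701 = \left(-56 - 1393\right) - 16701 = -1449 - 16701 = -18150$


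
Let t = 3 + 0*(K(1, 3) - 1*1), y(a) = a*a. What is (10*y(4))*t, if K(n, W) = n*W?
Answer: 480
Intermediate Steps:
y(a) = a**2
K(n, W) = W*n
t = 3 (t = 3 + 0*(3*1 - 1*1) = 3 + 0*(3 - 1) = 3 + 0*2 = 3 + 0 = 3)
(10*y(4))*t = (10*4**2)*3 = (10*16)*3 = 160*3 = 480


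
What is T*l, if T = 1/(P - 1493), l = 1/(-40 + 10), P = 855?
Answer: 1/19140 ≈ 5.2247e-5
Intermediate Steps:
l = -1/30 (l = 1/(-30) = -1/30 ≈ -0.033333)
T = -1/638 (T = 1/(855 - 1493) = 1/(-638) = -1/638 ≈ -0.0015674)
T*l = -1/638*(-1/30) = 1/19140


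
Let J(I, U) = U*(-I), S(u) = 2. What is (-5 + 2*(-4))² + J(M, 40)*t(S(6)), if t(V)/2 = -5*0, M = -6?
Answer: 169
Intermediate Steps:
J(I, U) = -I*U
t(V) = 0 (t(V) = 2*(-5*0) = 2*0 = 0)
(-5 + 2*(-4))² + J(M, 40)*t(S(6)) = (-5 + 2*(-4))² - 1*(-6)*40*0 = (-5 - 8)² + 240*0 = (-13)² + 0 = 169 + 0 = 169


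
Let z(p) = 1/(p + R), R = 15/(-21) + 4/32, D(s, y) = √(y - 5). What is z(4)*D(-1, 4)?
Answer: 56*I/191 ≈ 0.29319*I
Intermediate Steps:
D(s, y) = √(-5 + y)
R = -33/56 (R = 15*(-1/21) + 4*(1/32) = -5/7 + ⅛ = -33/56 ≈ -0.58929)
z(p) = 1/(-33/56 + p) (z(p) = 1/(p - 33/56) = 1/(-33/56 + p))
z(4)*D(-1, 4) = (56/(-33 + 56*4))*√(-5 + 4) = (56/(-33 + 224))*√(-1) = (56/191)*I = (56*(1/191))*I = 56*I/191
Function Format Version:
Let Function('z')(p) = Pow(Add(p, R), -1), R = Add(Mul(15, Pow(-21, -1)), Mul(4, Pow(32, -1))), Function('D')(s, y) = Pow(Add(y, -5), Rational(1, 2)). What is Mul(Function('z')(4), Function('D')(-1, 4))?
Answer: Mul(Rational(56, 191), I) ≈ Mul(0.29319, I)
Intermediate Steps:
Function('D')(s, y) = Pow(Add(-5, y), Rational(1, 2))
R = Rational(-33, 56) (R = Add(Mul(15, Rational(-1, 21)), Mul(4, Rational(1, 32))) = Add(Rational(-5, 7), Rational(1, 8)) = Rational(-33, 56) ≈ -0.58929)
Function('z')(p) = Pow(Add(Rational(-33, 56), p), -1) (Function('z')(p) = Pow(Add(p, Rational(-33, 56)), -1) = Pow(Add(Rational(-33, 56), p), -1))
Mul(Function('z')(4), Function('D')(-1, 4)) = Mul(Mul(56, Pow(Add(-33, Mul(56, 4)), -1)), Pow(Add(-5, 4), Rational(1, 2))) = Mul(Mul(56, Pow(Add(-33, 224), -1)), Pow(-1, Rational(1, 2))) = Mul(Mul(56, Pow(191, -1)), I) = Mul(Mul(56, Rational(1, 191)), I) = Mul(Rational(56, 191), I)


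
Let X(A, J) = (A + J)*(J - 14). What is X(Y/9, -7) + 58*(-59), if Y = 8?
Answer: -9881/3 ≈ -3293.7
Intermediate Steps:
X(A, J) = (-14 + J)*(A + J) (X(A, J) = (A + J)*(-14 + J) = (-14 + J)*(A + J))
X(Y/9, -7) + 58*(-59) = ((-7)**2 - 112/9 - 14*(-7) + (8/9)*(-7)) + 58*(-59) = (49 - 112/9 + 98 + (8*(1/9))*(-7)) - 3422 = (49 - 14*8/9 + 98 + (8/9)*(-7)) - 3422 = (49 - 112/9 + 98 - 56/9) - 3422 = 385/3 - 3422 = -9881/3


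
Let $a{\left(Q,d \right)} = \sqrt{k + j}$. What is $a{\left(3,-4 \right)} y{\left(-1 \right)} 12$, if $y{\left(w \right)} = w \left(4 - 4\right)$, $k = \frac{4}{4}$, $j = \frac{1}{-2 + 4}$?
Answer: $0$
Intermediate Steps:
$j = \frac{1}{2} \approx 0.5$
$k = 1$ ($k = 4 \cdot \frac{1}{4} = 1$)
$y{\left(w \right)} = 0$ ($y{\left(w \right)} = w 0 = 0$)
$a{\left(Q,d \right)} = \frac{\sqrt{6}}{2}$ ($a{\left(Q,d \right)} = \sqrt{1 + \frac{1}{2}} = \sqrt{\frac{3}{2}} = \frac{\sqrt{6}}{2}$)
$a{\left(3,-4 \right)} y{\left(-1 \right)} 12 = \frac{\sqrt{6}}{2} \cdot 0 \cdot 12 = 0 \cdot 12 = 0$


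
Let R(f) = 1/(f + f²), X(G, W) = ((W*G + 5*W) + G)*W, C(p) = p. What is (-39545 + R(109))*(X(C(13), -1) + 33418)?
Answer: -15847333261227/11990 ≈ -1.3217e+9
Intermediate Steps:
X(G, W) = W*(G + 5*W + G*W) (X(G, W) = ((G*W + 5*W) + G)*W = ((5*W + G*W) + G)*W = (G + 5*W + G*W)*W = W*(G + 5*W + G*W))
(-39545 + R(109))*(X(C(13), -1) + 33418) = (-39545 + 1/(109*(1 + 109)))*(-(13 + 5*(-1) + 13*(-1)) + 33418) = (-39545 + (1/109)/110)*(-(13 - 5 - 13) + 33418) = (-39545 + (1/109)*(1/110))*(-1*(-5) + 33418) = (-39545 + 1/11990)*(5 + 33418) = -474144549/11990*33423 = -15847333261227/11990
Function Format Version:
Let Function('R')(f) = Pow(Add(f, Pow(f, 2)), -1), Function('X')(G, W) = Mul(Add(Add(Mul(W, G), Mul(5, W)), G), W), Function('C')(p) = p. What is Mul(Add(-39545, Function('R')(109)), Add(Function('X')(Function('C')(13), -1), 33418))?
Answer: Rational(-15847333261227, 11990) ≈ -1.3217e+9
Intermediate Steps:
Function('X')(G, W) = Mul(W, Add(G, Mul(5, W), Mul(G, W))) (Function('X')(G, W) = Mul(Add(Add(Mul(G, W), Mul(5, W)), G), W) = Mul(Add(Add(Mul(5, W), Mul(G, W)), G), W) = Mul(Add(G, Mul(5, W), Mul(G, W)), W) = Mul(W, Add(G, Mul(5, W), Mul(G, W))))
Mul(Add(-39545, Function('R')(109)), Add(Function('X')(Function('C')(13), -1), 33418)) = Mul(Add(-39545, Mul(Pow(109, -1), Pow(Add(1, 109), -1))), Add(Mul(-1, Add(13, Mul(5, -1), Mul(13, -1))), 33418)) = Mul(Add(-39545, Mul(Rational(1, 109), Pow(110, -1))), Add(Mul(-1, Add(13, -5, -13)), 33418)) = Mul(Add(-39545, Mul(Rational(1, 109), Rational(1, 110))), Add(Mul(-1, -5), 33418)) = Mul(Add(-39545, Rational(1, 11990)), Add(5, 33418)) = Mul(Rational(-474144549, 11990), 33423) = Rational(-15847333261227, 11990)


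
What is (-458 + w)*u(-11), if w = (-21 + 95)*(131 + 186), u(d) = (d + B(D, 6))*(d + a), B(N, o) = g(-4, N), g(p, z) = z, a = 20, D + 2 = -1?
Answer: -2898000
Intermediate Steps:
D = -3 (D = -2 - 1 = -3)
B(N, o) = N
u(d) = (-3 + d)*(20 + d) (u(d) = (d - 3)*(d + 20) = (-3 + d)*(20 + d))
w = 23458 (w = 74*317 = 23458)
(-458 + w)*u(-11) = (-458 + 23458)*(-60 + (-11)² + 17*(-11)) = 23000*(-60 + 121 - 187) = 23000*(-126) = -2898000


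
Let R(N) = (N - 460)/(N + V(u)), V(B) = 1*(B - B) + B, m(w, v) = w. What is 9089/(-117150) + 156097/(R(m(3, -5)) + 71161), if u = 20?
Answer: 101430930439/47921554725 ≈ 2.1166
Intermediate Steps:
V(B) = B (V(B) = 1*0 + B = 0 + B = B)
R(N) = (-460 + N)/(20 + N) (R(N) = (N - 460)/(N + 20) = (-460 + N)/(20 + N))
9089/(-117150) + 156097/(R(m(3, -5)) + 71161) = 9089/(-117150) + 156097/((-460 + 3)/(20 + 3) + 71161) = 9089*(-1/117150) + 156097/(-457/23 + 71161) = -9089/117150 + 156097/((1/23)*(-457) + 71161) = -9089/117150 + 156097/(-457/23 + 71161) = -9089/117150 + 156097/(1636246/23) = -9089/117150 + 156097*(23/1636246) = -9089/117150 + 3590231/1636246 = 101430930439/47921554725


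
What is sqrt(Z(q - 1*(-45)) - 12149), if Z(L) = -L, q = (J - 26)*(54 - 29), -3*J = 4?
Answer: 2*I*sqrt(25899)/3 ≈ 107.29*I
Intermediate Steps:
J = -4/3 (J = -1/3*4 = -4/3 ≈ -1.3333)
q = -2050/3 (q = (-4/3 - 26)*(54 - 29) = -82/3*25 = -2050/3 ≈ -683.33)
sqrt(Z(q - 1*(-45)) - 12149) = sqrt(-(-2050/3 - 1*(-45)) - 12149) = sqrt(-(-2050/3 + 45) - 12149) = sqrt(-1*(-1915/3) - 12149) = sqrt(1915/3 - 12149) = sqrt(-34532/3) = 2*I*sqrt(25899)/3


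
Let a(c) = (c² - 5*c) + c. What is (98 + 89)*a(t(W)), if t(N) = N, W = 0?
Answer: 0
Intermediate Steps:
a(c) = c² - 4*c
(98 + 89)*a(t(W)) = (98 + 89)*(0*(-4 + 0)) = 187*(0*(-4)) = 187*0 = 0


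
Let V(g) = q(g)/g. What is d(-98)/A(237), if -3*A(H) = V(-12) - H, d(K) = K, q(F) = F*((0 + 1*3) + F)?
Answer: -49/41 ≈ -1.1951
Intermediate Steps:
q(F) = F*(3 + F) (q(F) = F*((0 + 3) + F) = F*(3 + F))
V(g) = 3 + g (V(g) = (g*(3 + g))/g = 3 + g)
A(H) = 3 + H/3 (A(H) = -((3 - 12) - H)/3 = -(-9 - H)/3 = 3 + H/3)
d(-98)/A(237) = -98/(3 + (1/3)*237) = -98/(3 + 79) = -98/82 = -98*1/82 = -49/41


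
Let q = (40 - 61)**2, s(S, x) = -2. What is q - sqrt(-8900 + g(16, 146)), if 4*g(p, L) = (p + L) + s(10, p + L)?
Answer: 441 - 2*I*sqrt(2215) ≈ 441.0 - 94.128*I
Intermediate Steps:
g(p, L) = -1/2 + L/4 + p/4 (g(p, L) = ((p + L) - 2)/4 = ((L + p) - 2)/4 = (-2 + L + p)/4 = -1/2 + L/4 + p/4)
q = 441 (q = (-21)**2 = 441)
q - sqrt(-8900 + g(16, 146)) = 441 - sqrt(-8900 + (-1/2 + (1/4)*146 + (1/4)*16)) = 441 - sqrt(-8900 + (-1/2 + 73/2 + 4)) = 441 - sqrt(-8900 + 40) = 441 - sqrt(-8860) = 441 - 2*I*sqrt(2215)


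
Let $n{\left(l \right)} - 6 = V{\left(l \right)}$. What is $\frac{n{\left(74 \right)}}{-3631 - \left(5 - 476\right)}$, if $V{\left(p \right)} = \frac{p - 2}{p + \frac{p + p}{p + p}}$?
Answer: $- \frac{87}{39500} \approx -0.0022025$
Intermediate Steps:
$V{\left(p \right)} = \frac{-2 + p}{1 + p}$ ($V{\left(p \right)} = \frac{-2 + p}{p + \frac{2 p}{2 p}} = \frac{-2 + p}{p + 2 p \frac{1}{2 p}} = \frac{-2 + p}{p + 1} = \frac{-2 + p}{1 + p}$)
$n{\left(l \right)} = 6 + \frac{-2 + l}{1 + l}$
$\frac{n{\left(74 \right)}}{-3631 - \left(5 - 476\right)} = \frac{\frac{1}{1 + 74} \left(4 + 7 \cdot 74\right)}{-3631 - \left(5 - 476\right)} = \frac{\frac{1}{75} \left(4 + 518\right)}{-3631 - \left(5 - 476\right)} = \frac{\frac{1}{75} \cdot 522}{-3631 - -471} = \frac{174}{25 \left(-3631 + 471\right)} = \frac{174}{25 \left(-3160\right)} = \frac{174}{25} \left(- \frac{1}{3160}\right) = - \frac{87}{39500}$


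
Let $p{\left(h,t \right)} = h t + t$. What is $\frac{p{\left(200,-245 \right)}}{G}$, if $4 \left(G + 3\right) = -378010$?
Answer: $\frac{98490}{189011} \approx 0.52108$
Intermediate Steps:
$G = - \frac{189011}{2}$ ($G = -3 + \frac{1}{4} \left(-378010\right) = -3 - \frac{189005}{2} = - \frac{189011}{2} \approx -94506.0$)
$p{\left(h,t \right)} = t + h t$
$\frac{p{\left(200,-245 \right)}}{G} = \frac{\left(-245\right) \left(1 + 200\right)}{- \frac{189011}{2}} = \left(-245\right) 201 \left(- \frac{2}{189011}\right) = \left(-49245\right) \left(- \frac{2}{189011}\right) = \frac{98490}{189011}$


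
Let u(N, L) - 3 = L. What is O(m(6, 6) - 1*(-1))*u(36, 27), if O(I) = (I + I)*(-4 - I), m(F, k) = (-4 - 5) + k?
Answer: 240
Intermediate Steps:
m(F, k) = -9 + k
u(N, L) = 3 + L
O(I) = 2*I*(-4 - I) (O(I) = (2*I)*(-4 - I) = 2*I*(-4 - I))
O(m(6, 6) - 1*(-1))*u(36, 27) = (-2*((-9 + 6) - 1*(-1))*(4 + ((-9 + 6) - 1*(-1))))*(3 + 27) = -2*(-3 + 1)*(4 + (-3 + 1))*30 = -2*(-2)*(4 - 2)*30 = -2*(-2)*2*30 = 8*30 = 240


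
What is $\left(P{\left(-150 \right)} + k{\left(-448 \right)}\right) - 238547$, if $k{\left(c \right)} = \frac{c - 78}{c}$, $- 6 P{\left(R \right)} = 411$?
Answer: $- \frac{53449609}{224} \approx -2.3861 \cdot 10^{5}$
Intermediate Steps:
$P{\left(R \right)} = - \frac{137}{2}$ ($P{\left(R \right)} = \left(- \frac{1}{6}\right) 411 = - \frac{137}{2}$)
$k{\left(c \right)} = \frac{-78 + c}{c}$ ($k{\left(c \right)} = \frac{c - 78}{c} = \frac{-78 + c}{c}$)
$\left(P{\left(-150 \right)} + k{\left(-448 \right)}\right) - 238547 = \left(- \frac{137}{2} + \frac{-78 - 448}{-448}\right) - 238547 = \left(- \frac{137}{2} - - \frac{263}{224}\right) - 238547 = \left(- \frac{137}{2} + \frac{263}{224}\right) - 238547 = - \frac{15081}{224} - 238547 = - \frac{53449609}{224}$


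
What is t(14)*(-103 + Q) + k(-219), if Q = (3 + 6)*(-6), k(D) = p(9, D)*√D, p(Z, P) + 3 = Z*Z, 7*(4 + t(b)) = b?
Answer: 314 + 78*I*√219 ≈ 314.0 + 1154.3*I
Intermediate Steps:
t(b) = -4 + b/7
p(Z, P) = -3 + Z² (p(Z, P) = -3 + Z*Z = -3 + Z²)
k(D) = 78*√D (k(D) = (-3 + 9²)*√D = (-3 + 81)*√D = 78*√D)
Q = -54 (Q = 9*(-6) = -54)
t(14)*(-103 + Q) + k(-219) = (-4 + (⅐)*14)*(-103 - 54) + 78*√(-219) = (-4 + 2)*(-157) + 78*(I*√219) = -2*(-157) + 78*I*√219 = 314 + 78*I*√219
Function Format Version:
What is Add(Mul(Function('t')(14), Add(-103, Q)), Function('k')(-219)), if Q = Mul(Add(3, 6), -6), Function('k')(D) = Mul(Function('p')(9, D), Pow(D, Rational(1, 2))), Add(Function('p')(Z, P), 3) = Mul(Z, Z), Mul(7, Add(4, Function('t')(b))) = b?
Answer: Add(314, Mul(78, I, Pow(219, Rational(1, 2)))) ≈ Add(314.00, Mul(1154.3, I))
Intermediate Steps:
Function('t')(b) = Add(-4, Mul(Rational(1, 7), b))
Function('p')(Z, P) = Add(-3, Pow(Z, 2)) (Function('p')(Z, P) = Add(-3, Mul(Z, Z)) = Add(-3, Pow(Z, 2)))
Function('k')(D) = Mul(78, Pow(D, Rational(1, 2))) (Function('k')(D) = Mul(Add(-3, Pow(9, 2)), Pow(D, Rational(1, 2))) = Mul(Add(-3, 81), Pow(D, Rational(1, 2))) = Mul(78, Pow(D, Rational(1, 2))))
Q = -54 (Q = Mul(9, -6) = -54)
Add(Mul(Function('t')(14), Add(-103, Q)), Function('k')(-219)) = Add(Mul(Add(-4, Mul(Rational(1, 7), 14)), Add(-103, -54)), Mul(78, Pow(-219, Rational(1, 2)))) = Add(Mul(Add(-4, 2), -157), Mul(78, Mul(I, Pow(219, Rational(1, 2))))) = Add(Mul(-2, -157), Mul(78, I, Pow(219, Rational(1, 2)))) = Add(314, Mul(78, I, Pow(219, Rational(1, 2))))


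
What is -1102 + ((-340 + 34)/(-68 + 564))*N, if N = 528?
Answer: -44260/31 ≈ -1427.7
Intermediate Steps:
-1102 + ((-340 + 34)/(-68 + 564))*N = -1102 + ((-340 + 34)/(-68 + 564))*528 = -1102 - 306/496*528 = -1102 - 306*1/496*528 = -1102 - 153/248*528 = -1102 - 10098/31 = -44260/31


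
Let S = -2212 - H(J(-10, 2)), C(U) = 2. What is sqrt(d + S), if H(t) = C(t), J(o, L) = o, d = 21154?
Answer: 2*sqrt(4735) ≈ 137.62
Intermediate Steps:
H(t) = 2
S = -2214 (S = -2212 - 1*2 = -2212 - 2 = -2214)
sqrt(d + S) = sqrt(21154 - 2214) = sqrt(18940) = 2*sqrt(4735)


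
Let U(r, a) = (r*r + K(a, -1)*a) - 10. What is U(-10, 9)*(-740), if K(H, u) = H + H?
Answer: -186480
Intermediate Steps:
K(H, u) = 2*H
U(r, a) = -10 + r**2 + 2*a**2 (U(r, a) = (r*r + (2*a)*a) - 10 = (r**2 + 2*a**2) - 10 = -10 + r**2 + 2*a**2)
U(-10, 9)*(-740) = (-10 + (-10)**2 + 2*9**2)*(-740) = (-10 + 100 + 2*81)*(-740) = (-10 + 100 + 162)*(-740) = 252*(-740) = -186480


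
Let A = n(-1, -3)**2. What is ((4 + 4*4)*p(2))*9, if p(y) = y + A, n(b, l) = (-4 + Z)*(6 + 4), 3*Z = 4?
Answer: 128360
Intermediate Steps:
Z = 4/3 (Z = (1/3)*4 = 4/3 ≈ 1.3333)
n(b, l) = -80/3 (n(b, l) = (-4 + 4/3)*(6 + 4) = -8/3*10 = -80/3)
A = 6400/9 (A = (-80/3)**2 = 6400/9 ≈ 711.11)
p(y) = 6400/9 + y (p(y) = y + 6400/9 = 6400/9 + y)
((4 + 4*4)*p(2))*9 = ((4 + 4*4)*(6400/9 + 2))*9 = ((4 + 16)*(6418/9))*9 = (20*(6418/9))*9 = (128360/9)*9 = 128360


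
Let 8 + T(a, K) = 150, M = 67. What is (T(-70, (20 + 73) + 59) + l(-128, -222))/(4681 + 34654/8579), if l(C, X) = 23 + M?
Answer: 1990328/40192953 ≈ 0.049519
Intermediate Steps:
l(C, X) = 90 (l(C, X) = 23 + 67 = 90)
T(a, K) = 142 (T(a, K) = -8 + 150 = 142)
(T(-70, (20 + 73) + 59) + l(-128, -222))/(4681 + 34654/8579) = (142 + 90)/(4681 + 34654/8579) = 232/(4681 + 34654*(1/8579)) = 232/(4681 + 34654/8579) = 232/(40192953/8579) = 232*(8579/40192953) = 1990328/40192953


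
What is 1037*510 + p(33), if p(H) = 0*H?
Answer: 528870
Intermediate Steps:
p(H) = 0
1037*510 + p(33) = 1037*510 + 0 = 528870 + 0 = 528870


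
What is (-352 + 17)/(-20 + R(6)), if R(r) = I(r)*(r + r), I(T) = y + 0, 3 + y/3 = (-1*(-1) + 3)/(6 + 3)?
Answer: 335/112 ≈ 2.9911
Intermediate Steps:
y = -23/3 (y = -9 + 3*((-1*(-1) + 3)/(6 + 3)) = -9 + 3*((1 + 3)/9) = -9 + 3*(4*(⅑)) = -9 + 3*(4/9) = -9 + 4/3 = -23/3 ≈ -7.6667)
I(T) = -23/3 (I(T) = -23/3 + 0 = -23/3)
R(r) = -46*r/3 (R(r) = -23*(r + r)/3 = -46*r/3)
(-352 + 17)/(-20 + R(6)) = (-352 + 17)/(-20 - 46/3*6) = -335/(-20 - 92) = -335/(-112) = -335*(-1/112) = 335/112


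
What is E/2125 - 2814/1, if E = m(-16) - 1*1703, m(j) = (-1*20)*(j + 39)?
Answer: -5981913/2125 ≈ -2815.0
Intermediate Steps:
m(j) = -780 - 20*j (m(j) = -20*(39 + j) = -780 - 20*j)
E = -2163 (E = (-780 - 20*(-16)) - 1*1703 = (-780 + 320) - 1703 = -460 - 1703 = -2163)
E/2125 - 2814/1 = -2163/2125 - 2814/1 = -2163*1/2125 - 2814*1 = -2163/2125 - 2814 = -5981913/2125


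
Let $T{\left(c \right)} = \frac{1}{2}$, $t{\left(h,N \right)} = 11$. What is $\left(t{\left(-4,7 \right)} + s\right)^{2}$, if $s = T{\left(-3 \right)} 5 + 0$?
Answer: $\frac{729}{4} \approx 182.25$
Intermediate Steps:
$T{\left(c \right)} = \frac{1}{2}$
$s = \frac{5}{2}$ ($s = \frac{1}{2} \cdot 5 + 0 = \frac{5}{2} + 0 = \frac{5}{2} \approx 2.5$)
$\left(t{\left(-4,7 \right)} + s\right)^{2} = \left(11 + \frac{5}{2}\right)^{2} = \left(\frac{27}{2}\right)^{2} = \frac{729}{4}$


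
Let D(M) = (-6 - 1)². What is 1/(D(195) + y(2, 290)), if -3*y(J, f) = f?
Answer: -3/143 ≈ -0.020979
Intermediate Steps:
D(M) = 49 (D(M) = (-7)² = 49)
y(J, f) = -f/3
1/(D(195) + y(2, 290)) = 1/(49 - ⅓*290) = 1/(49 - 290/3) = 1/(-143/3) = -3/143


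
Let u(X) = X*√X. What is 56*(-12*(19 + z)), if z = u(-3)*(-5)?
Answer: -12768 - 10080*I*√3 ≈ -12768.0 - 17459.0*I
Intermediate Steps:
u(X) = X^(3/2)
z = 15*I*√3 (z = (-3)^(3/2)*(-5) = -3*I*√3*(-5) = 15*I*√3 ≈ 25.981*I)
56*(-12*(19 + z)) = 56*(-12*(19 + 15*I*√3)) = 56*(-228 - 180*I*√3) = -12768 - 10080*I*√3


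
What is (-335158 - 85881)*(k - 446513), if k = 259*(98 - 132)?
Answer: 191707056441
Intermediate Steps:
k = -8806 (k = 259*(-34) = -8806)
(-335158 - 85881)*(k - 446513) = (-335158 - 85881)*(-8806 - 446513) = -421039*(-455319) = 191707056441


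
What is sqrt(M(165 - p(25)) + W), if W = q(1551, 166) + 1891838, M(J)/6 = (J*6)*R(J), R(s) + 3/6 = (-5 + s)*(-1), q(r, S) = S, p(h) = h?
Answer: 2*sqrt(302271) ≈ 1099.6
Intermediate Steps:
R(s) = 9/2 - s (R(s) = -1/2 + (-5 + s)*(-1) = -1/2 + (5 - s) = 9/2 - s)
M(J) = 36*J*(9/2 - J) (M(J) = 6*((J*6)*(9/2 - J)) = 6*((6*J)*(9/2 - J)) = 6*(6*J*(9/2 - J)) = 36*J*(9/2 - J))
W = 1892004 (W = 166 + 1891838 = 1892004)
sqrt(M(165 - p(25)) + W) = sqrt(18*(165 - 1*25)*(9 - 2*(165 - 1*25)) + 1892004) = sqrt(18*(165 - 25)*(9 - 2*(165 - 25)) + 1892004) = sqrt(18*140*(9 - 2*140) + 1892004) = sqrt(18*140*(9 - 280) + 1892004) = sqrt(18*140*(-271) + 1892004) = sqrt(-682920 + 1892004) = sqrt(1209084) = 2*sqrt(302271)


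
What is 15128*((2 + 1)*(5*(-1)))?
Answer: -226920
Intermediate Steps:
15128*((2 + 1)*(5*(-1))) = 15128*(3*(-5)) = 15128*(-15) = -226920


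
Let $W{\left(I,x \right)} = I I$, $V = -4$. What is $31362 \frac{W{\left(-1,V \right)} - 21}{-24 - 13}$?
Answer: $\frac{627240}{37} \approx 16952.0$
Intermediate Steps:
$W{\left(I,x \right)} = I^{2}$
$31362 \frac{W{\left(-1,V \right)} - 21}{-24 - 13} = 31362 \frac{\left(-1\right)^{2} - 21}{-24 - 13} = 31362 \frac{1 - 21}{-37} = 31362 \left(\left(-20\right) \left(- \frac{1}{37}\right)\right) = 31362 \cdot \frac{20}{37} = \frac{627240}{37}$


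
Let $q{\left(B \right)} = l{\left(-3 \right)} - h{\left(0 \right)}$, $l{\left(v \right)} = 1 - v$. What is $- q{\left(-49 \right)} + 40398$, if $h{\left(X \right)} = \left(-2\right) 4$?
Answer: $40386$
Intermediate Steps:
$h{\left(X \right)} = -8$
$q{\left(B \right)} = 12$ ($q{\left(B \right)} = \left(1 - -3\right) - -8 = \left(1 + 3\right) + 8 = 4 + 8 = 12$)
$- q{\left(-49 \right)} + 40398 = \left(-1\right) 12 + 40398 = -12 + 40398 = 40386$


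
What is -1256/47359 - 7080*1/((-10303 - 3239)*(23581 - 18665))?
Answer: -3469988463/131366904227 ≈ -0.026414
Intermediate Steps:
-1256/47359 - 7080*1/((-10303 - 3239)*(23581 - 18665)) = -1256*1/47359 - 7080/(4916*(-13542)) = -1256/47359 - 7080/(-66572472) = -1256/47359 - 7080*(-1/66572472) = -1256/47359 + 295/2773853 = -3469988463/131366904227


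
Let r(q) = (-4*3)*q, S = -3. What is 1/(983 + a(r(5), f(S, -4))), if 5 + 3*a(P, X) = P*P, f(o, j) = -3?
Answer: 3/6544 ≈ 0.00045844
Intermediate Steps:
r(q) = -12*q
a(P, X) = -5/3 + P²/3 (a(P, X) = -5/3 + (P*P)/3 = -5/3 + P²/3)
1/(983 + a(r(5), f(S, -4))) = 1/(983 + (-5/3 + (-12*5)²/3)) = 1/(983 + (-5/3 + (⅓)*(-60)²)) = 1/(983 + (-5/3 + (⅓)*3600)) = 1/(983 + (-5/3 + 1200)) = 1/(983 + 3595/3) = 1/(6544/3) = 3/6544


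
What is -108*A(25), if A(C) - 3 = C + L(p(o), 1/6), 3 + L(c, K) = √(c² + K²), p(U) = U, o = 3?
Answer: -2700 - 90*√13 ≈ -3024.5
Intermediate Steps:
L(c, K) = -3 + √(K² + c²) (L(c, K) = -3 + √(c² + K²) = -3 + √(K² + c²))
A(C) = C + 5*√13/6 (A(C) = 3 + (C + (-3 + √((1/6)² + 3²))) = 3 + (C + (-3 + √((⅙)² + 9))) = 3 + (C + (-3 + √(1/36 + 9))) = 3 + (C + (-3 + √(325/36))) = 3 + (C + (-3 + 5*√13/6)) = 3 + (-3 + C + 5*√13/6) = C + 5*√13/6)
-108*A(25) = -108*(25 + 5*√13/6) = -2700 - 90*√13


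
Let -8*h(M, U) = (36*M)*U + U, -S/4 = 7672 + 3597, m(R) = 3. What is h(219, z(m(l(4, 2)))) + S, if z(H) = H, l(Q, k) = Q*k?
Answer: -384263/8 ≈ -48033.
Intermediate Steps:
S = -45076 (S = -4*(7672 + 3597) = -4*11269 = -45076)
h(M, U) = -U/8 - 9*M*U/2 (h(M, U) = -((36*M)*U + U)/8 = -(36*M*U + U)/8 = -(U + 36*M*U)/8 = -U/8 - 9*M*U/2)
h(219, z(m(l(4, 2)))) + S = -⅛*3*(1 + 36*219) - 45076 = -⅛*3*(1 + 7884) - 45076 = -⅛*3*7885 - 45076 = -23655/8 - 45076 = -384263/8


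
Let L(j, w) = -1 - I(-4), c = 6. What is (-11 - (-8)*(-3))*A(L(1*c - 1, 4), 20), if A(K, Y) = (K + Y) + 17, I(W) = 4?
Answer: -1120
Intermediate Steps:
L(j, w) = -5 (L(j, w) = -1 - 1*4 = -1 - 4 = -5)
A(K, Y) = 17 + K + Y
(-11 - (-8)*(-3))*A(L(1*c - 1, 4), 20) = (-11 - (-8)*(-3))*(17 - 5 + 20) = (-11 - 1*24)*32 = (-11 - 24)*32 = -35*32 = -1120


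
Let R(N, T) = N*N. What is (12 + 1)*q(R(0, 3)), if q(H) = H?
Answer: 0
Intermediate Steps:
R(N, T) = N**2
(12 + 1)*q(R(0, 3)) = (12 + 1)*0**2 = 13*0 = 0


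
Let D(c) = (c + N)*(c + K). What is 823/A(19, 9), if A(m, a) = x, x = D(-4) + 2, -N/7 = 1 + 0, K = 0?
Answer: 823/46 ≈ 17.891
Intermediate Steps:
N = -7 (N = -7*(1 + 0) = -7*1 = -7)
D(c) = c*(-7 + c) (D(c) = (c - 7)*(c + 0) = (-7 + c)*c = c*(-7 + c))
x = 46 (x = -4*(-7 - 4) + 2 = -4*(-11) + 2 = 44 + 2 = 46)
A(m, a) = 46
823/A(19, 9) = 823/46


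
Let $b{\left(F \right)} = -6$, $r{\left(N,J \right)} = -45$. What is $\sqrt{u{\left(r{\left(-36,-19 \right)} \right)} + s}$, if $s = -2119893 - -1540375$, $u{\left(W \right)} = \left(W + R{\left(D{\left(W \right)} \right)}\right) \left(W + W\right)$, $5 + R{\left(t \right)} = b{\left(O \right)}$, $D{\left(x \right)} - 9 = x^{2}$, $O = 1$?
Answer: $i \sqrt{574478} \approx 757.94 i$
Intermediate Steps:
$D{\left(x \right)} = 9 + x^{2}$
$R{\left(t \right)} = -11$ ($R{\left(t \right)} = -5 - 6 = -11$)
$u{\left(W \right)} = 2 W \left(-11 + W\right)$ ($u{\left(W \right)} = \left(W - 11\right) \left(W + W\right) = \left(-11 + W\right) 2 W = 2 W \left(-11 + W\right)$)
$s = -579518$ ($s = -2119893 + 1540375 = -579518$)
$\sqrt{u{\left(r{\left(-36,-19 \right)} \right)} + s} = \sqrt{2 \left(-45\right) \left(-11 - 45\right) - 579518} = \sqrt{2 \left(-45\right) \left(-56\right) - 579518} = \sqrt{5040 - 579518} = \sqrt{-574478} = i \sqrt{574478}$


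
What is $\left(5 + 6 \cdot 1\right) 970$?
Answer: $10670$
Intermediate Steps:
$\left(5 + 6 \cdot 1\right) 970 = \left(5 + 6\right) 970 = 11 \cdot 970 = 10670$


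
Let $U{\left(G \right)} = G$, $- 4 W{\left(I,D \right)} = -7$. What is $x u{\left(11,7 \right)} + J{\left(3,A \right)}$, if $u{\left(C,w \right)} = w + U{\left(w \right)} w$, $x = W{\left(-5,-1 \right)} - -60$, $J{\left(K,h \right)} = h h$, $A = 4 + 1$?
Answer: $3483$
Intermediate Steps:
$W{\left(I,D \right)} = \frac{7}{4}$ ($W{\left(I,D \right)} = \left(- \frac{1}{4}\right) \left(-7\right) = \frac{7}{4}$)
$A = 5$
$J{\left(K,h \right)} = h^{2}$
$x = \frac{247}{4}$ ($x = \frac{7}{4} - -60 = \frac{7}{4} + 60 = \frac{247}{4} \approx 61.75$)
$u{\left(C,w \right)} = w + w^{2}$ ($u{\left(C,w \right)} = w + w w = w + w^{2}$)
$x u{\left(11,7 \right)} + J{\left(3,A \right)} = \frac{247 \cdot 7 \left(1 + 7\right)}{4} + 5^{2} = \frac{247 \cdot 7 \cdot 8}{4} + 25 = \frac{247}{4} \cdot 56 + 25 = 3458 + 25 = 3483$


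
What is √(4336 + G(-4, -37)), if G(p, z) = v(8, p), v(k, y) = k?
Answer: 2*√1086 ≈ 65.909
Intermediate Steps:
G(p, z) = 8
√(4336 + G(-4, -37)) = √(4336 + 8) = √4344 = 2*√1086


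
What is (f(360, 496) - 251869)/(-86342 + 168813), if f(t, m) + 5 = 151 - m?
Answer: -252219/82471 ≈ -3.0583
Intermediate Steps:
f(t, m) = 146 - m (f(t, m) = -5 + (151 - m) = 146 - m)
(f(360, 496) - 251869)/(-86342 + 168813) = ((146 - 1*496) - 251869)/(-86342 + 168813) = ((146 - 496) - 251869)/82471 = (-350 - 251869)*(1/82471) = -252219*1/82471 = -252219/82471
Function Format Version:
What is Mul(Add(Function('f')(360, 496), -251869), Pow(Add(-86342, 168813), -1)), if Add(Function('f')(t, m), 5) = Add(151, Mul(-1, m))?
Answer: Rational(-252219, 82471) ≈ -3.0583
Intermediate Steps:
Function('f')(t, m) = Add(146, Mul(-1, m)) (Function('f')(t, m) = Add(-5, Add(151, Mul(-1, m))) = Add(146, Mul(-1, m)))
Mul(Add(Function('f')(360, 496), -251869), Pow(Add(-86342, 168813), -1)) = Mul(Add(Add(146, Mul(-1, 496)), -251869), Pow(Add(-86342, 168813), -1)) = Mul(Add(Add(146, -496), -251869), Pow(82471, -1)) = Mul(Add(-350, -251869), Rational(1, 82471)) = Mul(-252219, Rational(1, 82471)) = Rational(-252219, 82471)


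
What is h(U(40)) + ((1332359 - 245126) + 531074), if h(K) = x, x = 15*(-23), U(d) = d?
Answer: 1617962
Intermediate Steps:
x = -345
h(K) = -345
h(U(40)) + ((1332359 - 245126) + 531074) = -345 + ((1332359 - 245126) + 531074) = -345 + (1087233 + 531074) = -345 + 1618307 = 1617962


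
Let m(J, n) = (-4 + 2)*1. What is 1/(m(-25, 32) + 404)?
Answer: 1/402 ≈ 0.0024876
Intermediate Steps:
m(J, n) = -2 (m(J, n) = -2*1 = -2)
1/(m(-25, 32) + 404) = 1/(-2 + 404) = 1/402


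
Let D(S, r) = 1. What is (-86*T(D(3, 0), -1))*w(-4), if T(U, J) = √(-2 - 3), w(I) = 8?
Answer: -688*I*√5 ≈ -1538.4*I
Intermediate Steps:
T(U, J) = I*√5 (T(U, J) = √(-5) = I*√5)
(-86*T(D(3, 0), -1))*w(-4) = -86*I*√5*8 = -688*I*√5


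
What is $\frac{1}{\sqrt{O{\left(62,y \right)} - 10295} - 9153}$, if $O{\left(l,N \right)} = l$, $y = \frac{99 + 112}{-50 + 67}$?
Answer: $- \frac{339}{3103246} - \frac{i \sqrt{1137}}{27929214} \approx -0.00010924 - 1.2073 \cdot 10^{-6} i$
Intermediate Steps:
$y = \frac{211}{17} \approx 12.412$
$\frac{1}{\sqrt{O{\left(62,y \right)} - 10295} - 9153} = \frac{1}{\sqrt{62 - 10295} - 9153} = \frac{1}{\sqrt{-10233} - 9153} = \frac{1}{3 i \sqrt{1137} - 9153} = \frac{1}{-9153 + 3 i \sqrt{1137}}$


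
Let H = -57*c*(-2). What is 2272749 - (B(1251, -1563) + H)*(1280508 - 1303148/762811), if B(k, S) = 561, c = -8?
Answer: 49226423130897/108973 ≈ 4.5173e+8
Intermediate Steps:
H = -912 (H = -57*(-8)*(-2) = 456*(-2) = -912)
2272749 - (B(1251, -1563) + H)*(1280508 - 1303148/762811) = 2272749 - (561 - 912)*(1280508 - 1303148/762811) = 2272749 - (-351)*(1280508 - 1303148*1/762811) = 2272749 - (-351)*(1280508 - 186164/108973) = 2272749 - (-351)*139540612120/108973 = 2272749 - 1*(-48978754854120/108973) = 2272749 + 48978754854120/108973 = 49226423130897/108973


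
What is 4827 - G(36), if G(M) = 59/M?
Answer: 173713/36 ≈ 4825.4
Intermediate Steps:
4827 - G(36) = 4827 - 59/36 = 173713/36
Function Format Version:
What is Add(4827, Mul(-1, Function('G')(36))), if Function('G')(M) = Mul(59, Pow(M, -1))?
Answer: Rational(173713, 36) ≈ 4825.4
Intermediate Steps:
Add(4827, Mul(-1, Function('G')(36))) = Add(4827, Mul(-1, Mul(59, Pow(36, -1)))) = Add(4827, Mul(-1, Mul(59, Rational(1, 36)))) = Add(4827, Mul(-1, Rational(59, 36))) = Add(4827, Rational(-59, 36)) = Rational(173713, 36)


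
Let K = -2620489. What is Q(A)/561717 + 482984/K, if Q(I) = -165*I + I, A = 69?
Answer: -100317925684/490657739871 ≈ -0.20446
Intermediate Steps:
Q(I) = -164*I
Q(A)/561717 + 482984/K = -164*69/561717 + 482984/(-2620489) = -11316*1/561717 + 482984*(-1/2620489) = -3772/187239 - 482984/2620489 = -100317925684/490657739871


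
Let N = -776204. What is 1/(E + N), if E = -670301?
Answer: -1/1446505 ≈ -6.9132e-7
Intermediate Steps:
1/(E + N) = 1/(-670301 - 776204) = 1/(-1446505) = -1/1446505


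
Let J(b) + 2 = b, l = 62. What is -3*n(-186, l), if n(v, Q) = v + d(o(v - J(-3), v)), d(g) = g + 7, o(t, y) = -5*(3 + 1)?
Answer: 597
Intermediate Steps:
J(b) = -2 + b
o(t, y) = -20 (o(t, y) = -5*4 = -20)
d(g) = 7 + g
n(v, Q) = -13 + v (n(v, Q) = v + (7 - 20) = v - 13 = -13 + v)
-3*n(-186, l) = -3*(-13 - 186) = -3*(-199) = 597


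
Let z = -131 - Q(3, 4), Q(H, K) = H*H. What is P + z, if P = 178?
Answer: 38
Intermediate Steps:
Q(H, K) = H**2
z = -140 (z = -131 - 1*3**2 = -131 - 1*9 = -131 - 9 = -140)
P + z = 178 - 140 = 38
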